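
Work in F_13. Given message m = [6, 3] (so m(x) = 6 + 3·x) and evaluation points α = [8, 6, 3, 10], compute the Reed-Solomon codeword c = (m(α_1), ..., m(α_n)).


c = [4, 11, 2, 10]

Message polynomial: m(x) = 6 + 3·x (mod 13).
For each evaluation point α_i, compute m(α_i) mod 13:
  α_1 = 8: Horner steps 3 → 4, so m(8) = 4.
  α_2 = 6: Horner steps 3 → 11, so m(6) = 11.
  α_3 = 3: Horner steps 3 → 2, so m(3) = 2.
  α_4 = 10: Horner steps 3 → 10, so m(10) = 10.
Codeword c = [4, 11, 2, 10] ∈ F_13^4.


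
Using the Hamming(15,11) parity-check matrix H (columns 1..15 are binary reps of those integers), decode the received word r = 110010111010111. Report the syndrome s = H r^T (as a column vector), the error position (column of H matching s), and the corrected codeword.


s = (0, 1, 1, 1)^T, error position = 7, corrected codeword c = 110010011010111

Compute s = H r^T mod 2 one row at a time:
  s_1 = 1 + 1 + 0 + 1 + 0 + 1 + 1 + 1 = 6 ≡ 0 (mod 2).
  s_2 = 0 + 1 + 0 + 1 + 0 + 1 + 1 + 1 = 5 ≡ 1 (mod 2).
  s_3 = 1 + 0 + 0 + 1 + 0 + 1 + 1 + 1 = 5 ≡ 1 (mod 2).
  s_4 = 1 + 0 + 1 + 1 + 1 + 1 + 1 + 1 = 7 ≡ 1 (mod 2).
s = (0, 1, 1, 1)^T — this equals column 7 of H (binary 0111), so error is at position 7.
Correct: flip bit 7 of r = 110010111010111 to get c = 110010011010111.


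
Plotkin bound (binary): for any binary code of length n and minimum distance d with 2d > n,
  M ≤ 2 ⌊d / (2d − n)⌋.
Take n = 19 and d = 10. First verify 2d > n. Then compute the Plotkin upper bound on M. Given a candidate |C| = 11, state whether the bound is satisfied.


Plotkin bound M ≤ 20; given |C| = 11 ≤ bound (satisfied).

Check applicability: 2d = 20, n = 19.
2d − n = 1 > 0, so Plotkin applies.
Compute d/(2d−n) = 10/1 ≈ 10.0000.
⌊d/(2d−n)⌋ = 10.
Plotkin bound: M ≤ 2·10 = 20.
Given |C| = 11, check: satisfied.
This |C| is below the Plotkin bound.


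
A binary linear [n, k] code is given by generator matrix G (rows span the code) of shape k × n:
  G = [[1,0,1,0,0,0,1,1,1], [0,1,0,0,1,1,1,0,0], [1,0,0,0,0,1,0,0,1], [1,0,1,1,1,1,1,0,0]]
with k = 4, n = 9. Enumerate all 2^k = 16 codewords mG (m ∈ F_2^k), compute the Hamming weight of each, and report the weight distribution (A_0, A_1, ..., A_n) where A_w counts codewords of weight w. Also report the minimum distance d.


Weight distribution: A_0 = 1, A_3 = 1, A_4 = 5, A_5 = 6, A_6 = 2, A_7 = 1. Minimum distance d = 3.

Enumerate all 2^4 = 16 messages m ∈ F_2^4.
For each, compute codeword c = mG in F_2^9, then tally its weight.
  m = 0000 → c = 000000000, weight = 0.
  m = 1000 → c = 101000111, weight = 5.
  m = 0100 → c = 010011100, weight = 4.
  m = 1100 → c = 111011011, weight = 7.
  m = 0010 → c = 100001001, weight = 3.
  m = 1010 → c = 001001110, weight = 4.
  m = 0110 → c = 110010101, weight = 5.
  m = 1110 → c = 011010010, weight = 4.
  m = 0001 → c = 101111100, weight = 6.
  m = 1001 → c = 000111011, weight = 5.
  m = 0101 → c = 111100000, weight = 4.
  m = 1101 → c = 010100111, weight = 5.
  m = 0011 → c = 001110101, weight = 5.
  m = 1011 → c = 100110010, weight = 4.
  m = 0111 → c = 011101001, weight = 5.
  m = 1111 → c = 110101110, weight = 6.
Tally weights:
  weight 0: 1 codewords.
  weight 3: 1 codewords.
  weight 4: 5 codewords.
  weight 5: 6 codewords.
  weight 6: 2 codewords.
  weight 7: 1 codewords.
Minimum distance d = smallest w > 0 with A_w > 0 = 3.
Sanity: Σ A_w = 16 = 2^4 = 16 ✓.


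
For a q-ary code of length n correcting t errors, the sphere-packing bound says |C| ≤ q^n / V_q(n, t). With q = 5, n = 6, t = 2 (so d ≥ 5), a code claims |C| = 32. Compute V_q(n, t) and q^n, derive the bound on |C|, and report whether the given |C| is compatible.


V_q(n, t) = 265, q^n = 15625, Hamming bound = 58, |C| = 32 ≤ bound (satisfied).

Step 1: Compute V_q(n, t) = Σ_{j=0}^2 C(n, j) (q−1)^j.
  j = 0: C(6,0)·(4)^0 = 1·1 = 1.
  j = 1: C(6,1)·(4)^1 = 6·4 = 24.
  j = 2: C(6,2)·(4)^2 = 15·16 = 240.
  V_q(n, t) = 1 + 24 + 240 = 265.
Step 2: q^n = 5^6 = 15625.
Step 3: Hamming bound ⌊q^n / V_q(n,t)⌋ = ⌊15625/265⌋ = 58.
Step 4: Compare |C| = 32 to 58: satisfied.
The claimed |C| lies below the Hamming bound.


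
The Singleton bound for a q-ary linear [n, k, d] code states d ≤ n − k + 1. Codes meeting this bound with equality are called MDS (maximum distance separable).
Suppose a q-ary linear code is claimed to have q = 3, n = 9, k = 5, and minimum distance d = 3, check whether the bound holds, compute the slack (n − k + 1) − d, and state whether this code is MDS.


Singleton RHS = n − k + 1 = 5, slack = 2, bound satisfied, not MDS.

Singleton bound: d ≤ n − k + 1.
Here n = 9, k = 5, so n − k + 1 = 5.
Given d = 3, check d ≤ 5: YES.
Slack = (n − k + 1) − d = 2.
The code is NOT MDS (slack = 2 > 0).
Description: the claimed parameters are [9, 5, 3]_3; such a code would be non-MDS.


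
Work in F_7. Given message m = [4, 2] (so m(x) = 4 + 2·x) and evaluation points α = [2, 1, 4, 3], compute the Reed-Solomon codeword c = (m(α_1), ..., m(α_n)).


c = [1, 6, 5, 3]

Message polynomial: m(x) = 4 + 2·x (mod 7).
For each evaluation point α_i, compute m(α_i) mod 7:
  α_1 = 2: Horner steps 2 → 1, so m(2) = 1.
  α_2 = 1: Horner steps 2 → 6, so m(1) = 6.
  α_3 = 4: Horner steps 2 → 5, so m(4) = 5.
  α_4 = 3: Horner steps 2 → 3, so m(3) = 3.
Codeword c = [1, 6, 5, 3] ∈ F_7^4.


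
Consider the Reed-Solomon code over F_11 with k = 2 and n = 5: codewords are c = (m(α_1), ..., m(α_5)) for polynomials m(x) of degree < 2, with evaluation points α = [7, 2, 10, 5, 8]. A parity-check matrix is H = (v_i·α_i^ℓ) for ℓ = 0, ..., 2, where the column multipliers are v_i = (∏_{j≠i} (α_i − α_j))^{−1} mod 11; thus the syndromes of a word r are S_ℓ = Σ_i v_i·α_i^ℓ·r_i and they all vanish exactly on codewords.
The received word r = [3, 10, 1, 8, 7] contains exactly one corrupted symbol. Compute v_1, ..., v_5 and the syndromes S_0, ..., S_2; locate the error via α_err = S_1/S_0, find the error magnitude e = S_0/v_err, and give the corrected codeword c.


S = (7, 1, 8), error at position 5, error magnitude e = 1, c = [3, 10, 1, 8, 6].

Step 1: column multipliers v_i = (∏_{j≠i}(α_i − α_j))^{−1} mod 11.
  i = 1 (α = 7): (7−2)(7−10)(7−5)(7−8) = 5·(−3)·2·(−1) = 30 ≡ 8, so v_1 = 8^{−1} = 7 (mod 11).
  i = 2 (α = 2): (2−7)(2−10)(2−5)(2−8) = (−5)·(−8)·(−3)·(−6) = 720 ≡ 5, so v_2 = 5^{−1} = 9 (mod 11).
  i = 3 (α = 10): (10−7)(10−2)(10−5)(10−8) = 3·8·5·2 = 240 ≡ 9, so v_3 = 9^{−1} = 5 (mod 11).
  i = 4 (α = 5): (5−7)(5−2)(5−10)(5−8) = (−2)·3·(−5)·(−3) = −90 ≡ 9, so v_4 = 9^{−1} = 5 (mod 11).
  i = 5 (α = 8): (8−7)(8−2)(8−10)(8−5) = 1·6·(−2)·3 = −36 ≡ 8, so v_5 = 8^{−1} = 7 (mod 11).
  v = [7, 9, 5, 5, 7].
Step 2: syndromes of r = [3, 10, 1, 8, 7] (all sums mod 11).
  S_0 = Σ v_i r_i = 7·3 + 9·10 + 5·1 + 5·8 + 7·7 = 205 ≡ 7.
  S_1 = Σ v_i α_i r_i = 7·7·3 + 9·2·10 + 5·10·1 + 5·5·8 + 7·8·7 = 969 ≡ 1.
  α_i^2 mod 11 = [5, 4, 1, 3, 9].
  S_2 = Σ v_i α_i^2 r_i = 7·5·3 + 9·4·10 + 5·1·1 + 5·3·8 + 7·9·7 = 1031 ≡ 8.
  S = (7, 1, 8) ≠ 0, so r is not a codeword (an error is present).
Step 3: locate the error. For a single error e at position i, S_ℓ = v_i·e·α_i^ℓ, so α_err = S_1/S_0.
  S_0^{−1} = 7^{−1} = 8 (mod 11), so α_err = 1·8 = 8 ≡ 8 = α_5. Error position i = 5.
  Consistency check: S_2/S_1 = 8·1 = 8 ≡ 8 = α_err ✓ (single-error assumption holds).
Step 4: error magnitude e = S_0/v_5 = S_0·∏_{j≠5}(α_5 − α_j) = 7·8 = 56 ≡ 1 (mod 11).
Step 5: correct position 5: c_5 = r_5 − e = 7 − 1 ≡ 6 (mod 11). Hence c = [3, 10, 1, 8, 6].
  Check: interpolating c through the α_i gives m(x) = 4 + 3·x (degree < 2) with m(α_i) = c_i for every i, so c is indeed a codeword.


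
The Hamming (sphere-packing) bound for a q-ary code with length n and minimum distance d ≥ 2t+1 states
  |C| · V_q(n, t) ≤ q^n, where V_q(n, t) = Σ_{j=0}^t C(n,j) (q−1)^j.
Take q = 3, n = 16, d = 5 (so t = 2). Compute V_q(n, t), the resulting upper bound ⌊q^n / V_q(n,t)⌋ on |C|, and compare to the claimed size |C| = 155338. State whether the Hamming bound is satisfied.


V_q(n, t) = 513, q^n = 43046721, Hamming bound = 83911, |C| = 155338 > bound (violated).

Step 1: Compute V_q(n, t) = Σ_{j=0}^2 C(n, j) (q−1)^j.
  j = 0: C(16,0)·(2)^0 = 1·1 = 1.
  j = 1: C(16,1)·(2)^1 = 16·2 = 32.
  j = 2: C(16,2)·(2)^2 = 120·4 = 480.
  V_q(n, t) = 1 + 32 + 480 = 513.
Step 2: q^n = 3^16 = 43046721.
Step 3: Hamming bound ⌊q^n / V_q(n,t)⌋ = ⌊43046721/513⌋ = 83911.
Step 4: Compare |C| = 155338 to 83911: violated.
The claimed |C| lies above the Hamming bound, so no 3-ary code of length 16 with d ≥ 5 can have 155338 codewords.


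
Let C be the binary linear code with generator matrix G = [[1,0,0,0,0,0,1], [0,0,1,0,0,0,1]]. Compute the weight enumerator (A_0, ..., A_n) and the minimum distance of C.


Weight distribution: A_0 = 1, A_2 = 3. Minimum distance d = 2.

Enumerate all 2^2 = 4 messages m ∈ F_2^2.
For each, compute codeword c = mG in F_2^7, then tally its weight.
  m = 00 → c = 0000000, weight = 0.
  m = 10 → c = 1000001, weight = 2.
  m = 01 → c = 0010001, weight = 2.
  m = 11 → c = 1010000, weight = 2.
Tally weights:
  weight 0: 1 codewords.
  weight 2: 3 codewords.
Minimum distance d = smallest w > 0 with A_w > 0 = 2.
Sanity: Σ A_w = 4 = 2^2 = 4 ✓.


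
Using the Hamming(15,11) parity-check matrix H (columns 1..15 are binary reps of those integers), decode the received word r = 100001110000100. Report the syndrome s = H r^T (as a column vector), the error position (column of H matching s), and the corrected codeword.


s = (0, 1, 0, 1)^T, error position = 5, corrected codeword c = 100011110000100

Compute s = H r^T mod 2 one row at a time:
  s_1 = 1 + 0 + 0 + 0 + 0 + 1 + 0 + 0 = 2 ≡ 0 (mod 2).
  s_2 = 0 + 0 + 1 + 1 + 0 + 1 + 0 + 0 = 3 ≡ 1 (mod 2).
  s_3 = 0 + 0 + 1 + 1 + 0 + 0 + 0 + 0 = 2 ≡ 0 (mod 2).
  s_4 = 1 + 0 + 0 + 1 + 0 + 0 + 1 + 0 = 3 ≡ 1 (mod 2).
s = (0, 1, 0, 1)^T — this equals column 5 of H (binary 0101), so error is at position 5.
Correct: flip bit 5 of r = 100001110000100 to get c = 100011110000100.


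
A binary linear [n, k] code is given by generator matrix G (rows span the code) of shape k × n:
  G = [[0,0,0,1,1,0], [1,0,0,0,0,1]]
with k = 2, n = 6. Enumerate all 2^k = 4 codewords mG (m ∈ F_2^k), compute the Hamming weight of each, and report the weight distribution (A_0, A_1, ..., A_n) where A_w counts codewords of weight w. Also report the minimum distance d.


Weight distribution: A_0 = 1, A_2 = 2, A_4 = 1. Minimum distance d = 2.

Enumerate all 2^2 = 4 messages m ∈ F_2^2.
For each, compute codeword c = mG in F_2^6, then tally its weight.
  m = 00 → c = 000000, weight = 0.
  m = 10 → c = 000110, weight = 2.
  m = 01 → c = 100001, weight = 2.
  m = 11 → c = 100111, weight = 4.
Tally weights:
  weight 0: 1 codewords.
  weight 2: 2 codewords.
  weight 4: 1 codewords.
Minimum distance d = smallest w > 0 with A_w > 0 = 2.
Sanity: Σ A_w = 4 = 2^2 = 4 ✓.


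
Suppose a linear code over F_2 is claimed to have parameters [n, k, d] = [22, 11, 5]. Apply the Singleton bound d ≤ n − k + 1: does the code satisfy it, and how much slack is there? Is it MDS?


Singleton RHS = n − k + 1 = 12, slack = 7, bound satisfied, not MDS.

Singleton bound: d ≤ n − k + 1.
Here n = 22, k = 11, so n − k + 1 = 12.
Given d = 5, check d ≤ 12: YES.
Slack = (n − k + 1) − d = 7.
The code is NOT MDS (slack = 7 > 0).
Description: the claimed parameters are [22, 11, 5]_2; such a code would be non-MDS.


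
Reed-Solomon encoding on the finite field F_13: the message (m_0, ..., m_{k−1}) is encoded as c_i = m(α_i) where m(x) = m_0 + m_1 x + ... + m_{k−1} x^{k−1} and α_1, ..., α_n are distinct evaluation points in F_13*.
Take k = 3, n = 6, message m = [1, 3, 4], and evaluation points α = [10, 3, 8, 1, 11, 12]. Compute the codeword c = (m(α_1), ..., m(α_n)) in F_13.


c = [2, 7, 8, 8, 11, 2]

Message polynomial: m(x) = 1 + 3·x + 4·x^2 (mod 13).
For each evaluation point α_i, compute m(α_i) mod 13:
  α_1 = 10: Horner steps 4 → 4 → 2, so m(10) = 2.
  α_2 = 3: Horner steps 4 → 2 → 7, so m(3) = 7.
  α_3 = 8: Horner steps 4 → 9 → 8, so m(8) = 8.
  α_4 = 1: Horner steps 4 → 7 → 8, so m(1) = 8.
  α_5 = 11: Horner steps 4 → 8 → 11, so m(11) = 11.
  α_6 = 12: Horner steps 4 → 12 → 2, so m(12) = 2.
Codeword c = [2, 7, 8, 8, 11, 2] ∈ F_13^6.


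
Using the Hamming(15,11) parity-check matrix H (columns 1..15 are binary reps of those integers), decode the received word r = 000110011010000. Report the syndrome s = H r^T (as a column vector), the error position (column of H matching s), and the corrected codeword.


s = (1, 0, 1, 1)^T, error position = 11, corrected codeword c = 000110011000000

Compute s = H r^T mod 2 one row at a time:
  s_1 = 1 + 1 + 0 + 1 + 0 + 0 + 0 + 0 = 3 ≡ 1 (mod 2).
  s_2 = 1 + 1 + 0 + 0 + 0 + 0 + 0 + 0 = 2 ≡ 0 (mod 2).
  s_3 = 0 + 0 + 0 + 0 + 0 + 1 + 0 + 0 = 1 ≡ 1 (mod 2).
  s_4 = 0 + 0 + 1 + 0 + 1 + 1 + 0 + 0 = 3 ≡ 1 (mod 2).
s = (1, 0, 1, 1)^T — this equals column 11 of H (binary 1011), so error is at position 11.
Correct: flip bit 11 of r = 000110011010000 to get c = 000110011000000.


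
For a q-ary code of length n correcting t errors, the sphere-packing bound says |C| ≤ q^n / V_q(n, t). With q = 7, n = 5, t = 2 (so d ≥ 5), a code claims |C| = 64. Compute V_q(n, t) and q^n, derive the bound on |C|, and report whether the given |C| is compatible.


V_q(n, t) = 391, q^n = 16807, Hamming bound = 42, |C| = 64 > bound (violated).

Step 1: Compute V_q(n, t) = Σ_{j=0}^2 C(n, j) (q−1)^j.
  j = 0: C(5,0)·(6)^0 = 1·1 = 1.
  j = 1: C(5,1)·(6)^1 = 5·6 = 30.
  j = 2: C(5,2)·(6)^2 = 10·36 = 360.
  V_q(n, t) = 1 + 30 + 360 = 391.
Step 2: q^n = 7^5 = 16807.
Step 3: Hamming bound ⌊q^n / V_q(n,t)⌋ = ⌊16807/391⌋ = 42.
Step 4: Compare |C| = 64 to 42: violated.
The claimed |C| lies above the Hamming bound, so no 7-ary code of length 5 with d ≥ 5 can have 64 codewords.


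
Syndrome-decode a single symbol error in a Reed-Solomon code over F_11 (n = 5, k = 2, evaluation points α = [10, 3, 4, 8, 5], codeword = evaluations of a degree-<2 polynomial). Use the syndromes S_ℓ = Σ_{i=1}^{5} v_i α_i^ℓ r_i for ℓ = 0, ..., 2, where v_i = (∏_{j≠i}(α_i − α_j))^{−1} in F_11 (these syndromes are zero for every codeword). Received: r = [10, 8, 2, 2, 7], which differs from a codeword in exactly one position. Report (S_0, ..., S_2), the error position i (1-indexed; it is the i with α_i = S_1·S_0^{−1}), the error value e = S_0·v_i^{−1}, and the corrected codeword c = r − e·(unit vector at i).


S = (2, 5, 7), error at position 4, error magnitude e = 2, c = [10, 8, 2, 0, 7].

Step 1: column multipliers v_i = (∏_{j≠i}(α_i − α_j))^{−1} mod 11.
  i = 1 (α = 10): (10−3)(10−4)(10−8)(10−5) = 7·6·2·5 = 420 ≡ 2, so v_1 = 2^{−1} = 6 (mod 11).
  i = 2 (α = 3): (3−10)(3−4)(3−8)(3−5) = (−7)·(−1)·(−5)·(−2) = 70 ≡ 4, so v_2 = 4^{−1} = 3 (mod 11).
  i = 3 (α = 4): (4−10)(4−3)(4−8)(4−5) = (−6)·1·(−4)·(−1) = −24 ≡ 9, so v_3 = 9^{−1} = 5 (mod 11).
  i = 4 (α = 8): (8−10)(8−3)(8−4)(8−5) = (−2)·5·4·3 = −120 ≡ 1, so v_4 = 1^{−1} = 1 (mod 11).
  i = 5 (α = 5): (5−10)(5−3)(5−4)(5−8) = (−5)·2·1·(−3) = 30 ≡ 8, so v_5 = 8^{−1} = 7 (mod 11).
  v = [6, 3, 5, 1, 7].
Step 2: syndromes of r = [10, 8, 2, 2, 7] (all sums mod 11).
  S_0 = Σ v_i r_i = 6·10 + 3·8 + 5·2 + 1·2 + 7·7 = 145 ≡ 2.
  S_1 = Σ v_i α_i r_i = 6·10·10 + 3·3·8 + 5·4·2 + 1·8·2 + 7·5·7 = 973 ≡ 5.
  α_i^2 mod 11 = [1, 9, 5, 9, 3].
  S_2 = Σ v_i α_i^2 r_i = 6·1·10 + 3·9·8 + 5·5·2 + 1·9·2 + 7·3·7 = 491 ≡ 7.
  S = (2, 5, 7) ≠ 0, so r is not a codeword (an error is present).
Step 3: locate the error. For a single error e at position i, S_ℓ = v_i·e·α_i^ℓ, so α_err = S_1/S_0.
  S_0^{−1} = 2^{−1} = 6 (mod 11), so α_err = 5·6 = 30 ≡ 8 = α_4. Error position i = 4.
  Consistency check: S_2/S_1 = 7·9 = 63 ≡ 8 = α_err ✓ (single-error assumption holds).
Step 4: error magnitude e = S_0/v_4 = S_0·∏_{j≠4}(α_4 − α_j) = 2·1 = 2 ≡ 2 (mod 11).
Step 5: correct position 4: c_4 = r_4 − e = 2 − 2 ≡ 0 (mod 11). Hence c = [10, 8, 2, 0, 7].
  Check: interpolating c through the α_i gives m(x) = 4 + 5·x (degree < 2) with m(α_i) = c_i for every i, so c is indeed a codeword.


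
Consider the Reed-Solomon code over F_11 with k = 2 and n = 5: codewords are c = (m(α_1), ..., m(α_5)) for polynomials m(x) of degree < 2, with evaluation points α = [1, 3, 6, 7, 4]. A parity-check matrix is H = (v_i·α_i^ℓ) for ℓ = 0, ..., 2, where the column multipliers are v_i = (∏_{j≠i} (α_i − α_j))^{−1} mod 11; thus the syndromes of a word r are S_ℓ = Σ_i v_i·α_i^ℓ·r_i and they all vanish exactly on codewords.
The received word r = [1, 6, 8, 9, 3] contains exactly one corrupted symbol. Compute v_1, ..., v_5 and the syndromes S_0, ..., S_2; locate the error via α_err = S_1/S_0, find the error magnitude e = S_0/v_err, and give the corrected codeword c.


S = (8, 1, 7), error at position 4, error magnitude e = 4, c = [1, 6, 8, 5, 3].

Step 1: column multipliers v_i = (∏_{j≠i}(α_i − α_j))^{−1} mod 11.
  i = 1 (α = 1): (1−3)(1−6)(1−7)(1−4) = (−2)·(−5)·(−6)·(−3) = 180 ≡ 4, so v_1 = 4^{−1} = 3 (mod 11).
  i = 2 (α = 3): (3−1)(3−6)(3−7)(3−4) = 2·(−3)·(−4)·(−1) = −24 ≡ 9, so v_2 = 9^{−1} = 5 (mod 11).
  i = 3 (α = 6): (6−1)(6−3)(6−7)(6−4) = 5·3·(−1)·2 = −30 ≡ 3, so v_3 = 3^{−1} = 4 (mod 11).
  i = 4 (α = 7): (7−1)(7−3)(7−6)(7−4) = 6·4·1·3 = 72 ≡ 6, so v_4 = 6^{−1} = 2 (mod 11).
  i = 5 (α = 4): (4−1)(4−3)(4−6)(4−7) = 3·1·(−2)·(−3) = 18 ≡ 7, so v_5 = 7^{−1} = 8 (mod 11).
  v = [3, 5, 4, 2, 8].
Step 2: syndromes of r = [1, 6, 8, 9, 3] (all sums mod 11).
  S_0 = Σ v_i r_i = 3·1 + 5·6 + 4·8 + 2·9 + 8·3 = 107 ≡ 8.
  S_1 = Σ v_i α_i r_i = 3·1·1 + 5·3·6 + 4·6·8 + 2·7·9 + 8·4·3 = 507 ≡ 1.
  α_i^2 mod 11 = [1, 9, 3, 5, 5].
  S_2 = Σ v_i α_i^2 r_i = 3·1·1 + 5·9·6 + 4·3·8 + 2·5·9 + 8·5·3 = 579 ≡ 7.
  S = (8, 1, 7) ≠ 0, so r is not a codeword (an error is present).
Step 3: locate the error. For a single error e at position i, S_ℓ = v_i·e·α_i^ℓ, so α_err = S_1/S_0.
  S_0^{−1} = 8^{−1} = 7 (mod 11), so α_err = 1·7 = 7 ≡ 7 = α_4. Error position i = 4.
  Consistency check: S_2/S_1 = 7·1 = 7 ≡ 7 = α_err ✓ (single-error assumption holds).
Step 4: error magnitude e = S_0/v_4 = S_0·∏_{j≠4}(α_4 − α_j) = 8·6 = 48 ≡ 4 (mod 11).
Step 5: correct position 4: c_4 = r_4 − e = 9 − 4 ≡ 5 (mod 11). Hence c = [1, 6, 8, 5, 3].
  Check: interpolating c through the α_i gives m(x) = 4 + 8·x (degree < 2) with m(α_i) = c_i for every i, so c is indeed a codeword.


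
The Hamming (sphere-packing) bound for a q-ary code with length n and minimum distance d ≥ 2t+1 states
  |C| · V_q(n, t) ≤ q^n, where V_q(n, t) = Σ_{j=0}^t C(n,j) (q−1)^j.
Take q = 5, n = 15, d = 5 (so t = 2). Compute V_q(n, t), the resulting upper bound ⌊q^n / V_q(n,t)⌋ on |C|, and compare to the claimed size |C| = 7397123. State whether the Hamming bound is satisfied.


V_q(n, t) = 1741, q^n = 30517578125, Hamming bound = 17528764, |C| = 7397123 ≤ bound (satisfied).

Step 1: Compute V_q(n, t) = Σ_{j=0}^2 C(n, j) (q−1)^j.
  j = 0: C(15,0)·(4)^0 = 1·1 = 1.
  j = 1: C(15,1)·(4)^1 = 15·4 = 60.
  j = 2: C(15,2)·(4)^2 = 105·16 = 1680.
  V_q(n, t) = 1 + 60 + 1680 = 1741.
Step 2: q^n = 5^15 = 30517578125.
Step 3: Hamming bound ⌊q^n / V_q(n,t)⌋ = ⌊30517578125/1741⌋ = 17528764.
Step 4: Compare |C| = 7397123 to 17528764: satisfied.
The claimed |C| lies below the Hamming bound.


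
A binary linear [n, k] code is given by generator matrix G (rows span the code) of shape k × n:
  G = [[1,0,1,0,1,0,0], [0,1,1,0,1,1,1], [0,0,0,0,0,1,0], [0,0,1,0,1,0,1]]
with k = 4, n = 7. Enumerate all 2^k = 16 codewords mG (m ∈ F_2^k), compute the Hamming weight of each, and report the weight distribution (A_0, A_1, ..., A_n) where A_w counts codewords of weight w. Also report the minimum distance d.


Weight distribution: A_0 = 1, A_1 = 2, A_2 = 2, A_3 = 4, A_4 = 5, A_5 = 2. Minimum distance d = 1.

Enumerate all 2^4 = 16 messages m ∈ F_2^4.
For each, compute codeword c = mG in F_2^7, then tally its weight.
  m = 0000 → c = 0000000, weight = 0.
  m = 1000 → c = 1010100, weight = 3.
  m = 0100 → c = 0110111, weight = 5.
  m = 1100 → c = 1100011, weight = 4.
  m = 0010 → c = 0000010, weight = 1.
  m = 1010 → c = 1010110, weight = 4.
  m = 0110 → c = 0110101, weight = 4.
  m = 1110 → c = 1100001, weight = 3.
  m = 0001 → c = 0010101, weight = 3.
  m = 1001 → c = 1000001, weight = 2.
  m = 0101 → c = 0100010, weight = 2.
  m = 1101 → c = 1110110, weight = 5.
  m = 0011 → c = 0010111, weight = 4.
  m = 1011 → c = 1000011, weight = 3.
  m = 0111 → c = 0100000, weight = 1.
  m = 1111 → c = 1110100, weight = 4.
Tally weights:
  weight 0: 1 codewords.
  weight 1: 2 codewords.
  weight 2: 2 codewords.
  weight 3: 4 codewords.
  weight 4: 5 codewords.
  weight 5: 2 codewords.
Minimum distance d = smallest w > 0 with A_w > 0 = 1.
Sanity: Σ A_w = 16 = 2^4 = 16 ✓.


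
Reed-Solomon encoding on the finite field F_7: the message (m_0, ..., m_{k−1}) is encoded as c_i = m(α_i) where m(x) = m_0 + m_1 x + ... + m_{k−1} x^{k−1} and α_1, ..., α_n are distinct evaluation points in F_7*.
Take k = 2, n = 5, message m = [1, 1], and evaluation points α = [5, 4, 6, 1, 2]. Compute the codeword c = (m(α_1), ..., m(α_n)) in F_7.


c = [6, 5, 0, 2, 3]

Message polynomial: m(x) = 1 + 1·x (mod 7).
For each evaluation point α_i, compute m(α_i) mod 7:
  α_1 = 5: Horner steps 1 → 6, so m(5) = 6.
  α_2 = 4: Horner steps 1 → 5, so m(4) = 5.
  α_3 = 6: Horner steps 1 → 0, so m(6) = 0.
  α_4 = 1: Horner steps 1 → 2, so m(1) = 2.
  α_5 = 2: Horner steps 1 → 3, so m(2) = 3.
Codeword c = [6, 5, 0, 2, 3] ∈ F_7^5.


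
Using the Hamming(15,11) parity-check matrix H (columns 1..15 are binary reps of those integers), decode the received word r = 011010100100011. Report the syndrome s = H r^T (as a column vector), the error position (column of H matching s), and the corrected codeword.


s = (1, 0, 0, 0)^T, error position = 8, corrected codeword c = 011010110100011

Compute s = H r^T mod 2 one row at a time:
  s_1 = 0 + 0 + 1 + 0 + 0 + 0 + 1 + 1 = 3 ≡ 1 (mod 2).
  s_2 = 0 + 1 + 0 + 1 + 0 + 0 + 1 + 1 = 4 ≡ 0 (mod 2).
  s_3 = 1 + 1 + 0 + 1 + 1 + 0 + 1 + 1 = 6 ≡ 0 (mod 2).
  s_4 = 0 + 1 + 1 + 1 + 0 + 0 + 0 + 1 = 4 ≡ 0 (mod 2).
s = (1, 0, 0, 0)^T — this equals column 8 of H (binary 1000), so error is at position 8.
Correct: flip bit 8 of r = 011010100100011 to get c = 011010110100011.


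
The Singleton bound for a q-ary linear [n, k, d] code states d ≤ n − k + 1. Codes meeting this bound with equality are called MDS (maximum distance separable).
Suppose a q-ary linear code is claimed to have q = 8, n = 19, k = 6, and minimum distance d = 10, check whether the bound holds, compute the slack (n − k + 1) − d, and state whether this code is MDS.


Singleton RHS = n − k + 1 = 14, slack = 4, bound satisfied, not MDS.

Singleton bound: d ≤ n − k + 1.
Here n = 19, k = 6, so n − k + 1 = 14.
Given d = 10, check d ≤ 14: YES.
Slack = (n − k + 1) − d = 4.
The code is NOT MDS (slack = 4 > 0).
Description: the claimed parameters are [19, 6, 10]_8; such a code would be non-MDS.


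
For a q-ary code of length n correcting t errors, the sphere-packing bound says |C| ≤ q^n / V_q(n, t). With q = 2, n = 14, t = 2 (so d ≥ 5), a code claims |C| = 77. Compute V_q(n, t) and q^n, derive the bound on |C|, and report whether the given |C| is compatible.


V_q(n, t) = 106, q^n = 16384, Hamming bound = 154, |C| = 77 ≤ bound (satisfied).

Step 1: Compute V_q(n, t) = Σ_{j=0}^2 C(n, j) (q−1)^j.
  j = 0: C(14,0)·(1)^0 = 1·1 = 1.
  j = 1: C(14,1)·(1)^1 = 14·1 = 14.
  j = 2: C(14,2)·(1)^2 = 91·1 = 91.
  V_q(n, t) = 1 + 14 + 91 = 106.
Step 2: q^n = 2^14 = 16384.
Step 3: Hamming bound ⌊q^n / V_q(n,t)⌋ = ⌊16384/106⌋ = 154.
Step 4: Compare |C| = 77 to 154: satisfied.
The claimed |C| lies below the Hamming bound.


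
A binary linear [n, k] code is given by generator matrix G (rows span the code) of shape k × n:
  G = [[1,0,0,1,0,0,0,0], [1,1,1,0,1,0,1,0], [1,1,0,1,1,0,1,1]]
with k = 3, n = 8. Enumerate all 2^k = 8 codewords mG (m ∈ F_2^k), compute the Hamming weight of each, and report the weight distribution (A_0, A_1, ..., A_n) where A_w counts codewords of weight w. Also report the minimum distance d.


Weight distribution: A_0 = 1, A_2 = 1, A_3 = 2, A_4 = 1, A_5 = 2, A_6 = 1. Minimum distance d = 2.

Enumerate all 2^3 = 8 messages m ∈ F_2^3.
For each, compute codeword c = mG in F_2^8, then tally its weight.
  m = 000 → c = 00000000, weight = 0.
  m = 100 → c = 10010000, weight = 2.
  m = 010 → c = 11101010, weight = 5.
  m = 110 → c = 01111010, weight = 5.
  m = 001 → c = 11011011, weight = 6.
  m = 101 → c = 01001011, weight = 4.
  m = 011 → c = 00110001, weight = 3.
  m = 111 → c = 10100001, weight = 3.
Tally weights:
  weight 0: 1 codewords.
  weight 2: 1 codewords.
  weight 3: 2 codewords.
  weight 4: 1 codewords.
  weight 5: 2 codewords.
  weight 6: 1 codewords.
Minimum distance d = smallest w > 0 with A_w > 0 = 2.
Sanity: Σ A_w = 8 = 2^3 = 8 ✓.


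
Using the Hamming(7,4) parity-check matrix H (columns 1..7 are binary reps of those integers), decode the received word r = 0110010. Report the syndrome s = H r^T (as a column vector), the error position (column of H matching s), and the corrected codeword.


s = (1, 1, 1)^T, error position = 7, corrected codeword c = 0110011

Compute s = H r^T mod 2 one row at a time:
  s_1 = 0 + 0 + 1 + 0 = 1 ≡ 1 (mod 2).
  s_2 = 1 + 1 + 1 + 0 = 3 ≡ 1 (mod 2).
  s_3 = 0 + 1 + 0 + 0 = 1 ≡ 1 (mod 2).
s = (1, 1, 1)^T — this equals column 7 of H (binary 111), so error is at position 7.
Correct: flip bit 7 of r = 0110010 to get c = 0110011.


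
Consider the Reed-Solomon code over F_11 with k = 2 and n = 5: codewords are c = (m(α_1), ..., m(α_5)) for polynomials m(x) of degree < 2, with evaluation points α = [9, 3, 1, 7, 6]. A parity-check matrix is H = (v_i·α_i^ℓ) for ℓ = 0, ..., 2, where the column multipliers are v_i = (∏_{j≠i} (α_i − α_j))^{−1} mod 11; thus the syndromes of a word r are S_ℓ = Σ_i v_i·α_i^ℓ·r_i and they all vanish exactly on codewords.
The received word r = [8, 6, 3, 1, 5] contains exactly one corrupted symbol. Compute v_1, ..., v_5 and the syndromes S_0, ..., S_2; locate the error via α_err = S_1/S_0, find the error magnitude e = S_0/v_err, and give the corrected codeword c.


S = (2, 7, 8), error at position 1, error magnitude e = 4, c = [4, 6, 3, 1, 5].

Step 1: column multipliers v_i = (∏_{j≠i}(α_i − α_j))^{−1} mod 11.
  i = 1 (α = 9): (9−3)(9−1)(9−7)(9−6) = 6·8·2·3 = 288 ≡ 2, so v_1 = 2^{−1} = 6 (mod 11).
  i = 2 (α = 3): (3−9)(3−1)(3−7)(3−6) = (−6)·2·(−4)·(−3) = −144 ≡ 10, so v_2 = 10^{−1} = 10 (mod 11).
  i = 3 (α = 1): (1−9)(1−3)(1−7)(1−6) = (−8)·(−2)·(−6)·(−5) = 480 ≡ 7, so v_3 = 7^{−1} = 8 (mod 11).
  i = 4 (α = 7): (7−9)(7−3)(7−1)(7−6) = (−2)·4·6·1 = −48 ≡ 7, so v_4 = 7^{−1} = 8 (mod 11).
  i = 5 (α = 6): (6−9)(6−3)(6−1)(6−7) = (−3)·3·5·(−1) = 45 ≡ 1, so v_5 = 1^{−1} = 1 (mod 11).
  v = [6, 10, 8, 8, 1].
Step 2: syndromes of r = [8, 6, 3, 1, 5] (all sums mod 11).
  S_0 = Σ v_i r_i = 6·8 + 10·6 + 8·3 + 8·1 + 1·5 = 145 ≡ 2.
  S_1 = Σ v_i α_i r_i = 6·9·8 + 10·3·6 + 8·1·3 + 8·7·1 + 1·6·5 = 722 ≡ 7.
  α_i^2 mod 11 = [4, 9, 1, 5, 3].
  S_2 = Σ v_i α_i^2 r_i = 6·4·8 + 10·9·6 + 8·1·3 + 8·5·1 + 1·3·5 = 811 ≡ 8.
  S = (2, 7, 8) ≠ 0, so r is not a codeword (an error is present).
Step 3: locate the error. For a single error e at position i, S_ℓ = v_i·e·α_i^ℓ, so α_err = S_1/S_0.
  S_0^{−1} = 2^{−1} = 6 (mod 11), so α_err = 7·6 = 42 ≡ 9 = α_1. Error position i = 1.
  Consistency check: S_2/S_1 = 8·8 = 64 ≡ 9 = α_err ✓ (single-error assumption holds).
Step 4: error magnitude e = S_0/v_1 = S_0·∏_{j≠1}(α_1 − α_j) = 2·2 = 4 ≡ 4 (mod 11).
Step 5: correct position 1: c_1 = r_1 − e = 8 − 4 ≡ 4 (mod 11). Hence c = [4, 6, 3, 1, 5].
  Check: interpolating c through the α_i gives m(x) = 7 + 7·x (degree < 2) with m(α_i) = c_i for every i, so c is indeed a codeword.


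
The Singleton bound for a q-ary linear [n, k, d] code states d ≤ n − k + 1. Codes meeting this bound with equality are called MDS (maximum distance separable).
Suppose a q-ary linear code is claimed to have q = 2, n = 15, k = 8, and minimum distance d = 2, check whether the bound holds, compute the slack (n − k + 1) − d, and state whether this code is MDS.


Singleton RHS = n − k + 1 = 8, slack = 6, bound satisfied, not MDS.

Singleton bound: d ≤ n − k + 1.
Here n = 15, k = 8, so n − k + 1 = 8.
Given d = 2, check d ≤ 8: YES.
Slack = (n − k + 1) − d = 6.
The code is NOT MDS (slack = 6 > 0).
Description: the claimed parameters are [15, 8, 2]_2; such a code would be non-MDS.


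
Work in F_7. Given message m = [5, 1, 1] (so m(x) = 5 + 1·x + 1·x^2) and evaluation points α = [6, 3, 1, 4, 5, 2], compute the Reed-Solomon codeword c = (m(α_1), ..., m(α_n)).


c = [5, 3, 0, 4, 0, 4]

Message polynomial: m(x) = 5 + 1·x + 1·x^2 (mod 7).
For each evaluation point α_i, compute m(α_i) mod 7:
  α_1 = 6: Horner steps 1 → 0 → 5, so m(6) = 5.
  α_2 = 3: Horner steps 1 → 4 → 3, so m(3) = 3.
  α_3 = 1: Horner steps 1 → 2 → 0, so m(1) = 0.
  α_4 = 4: Horner steps 1 → 5 → 4, so m(4) = 4.
  α_5 = 5: Horner steps 1 → 6 → 0, so m(5) = 0.
  α_6 = 2: Horner steps 1 → 3 → 4, so m(2) = 4.
Codeword c = [5, 3, 0, 4, 0, 4] ∈ F_7^6.


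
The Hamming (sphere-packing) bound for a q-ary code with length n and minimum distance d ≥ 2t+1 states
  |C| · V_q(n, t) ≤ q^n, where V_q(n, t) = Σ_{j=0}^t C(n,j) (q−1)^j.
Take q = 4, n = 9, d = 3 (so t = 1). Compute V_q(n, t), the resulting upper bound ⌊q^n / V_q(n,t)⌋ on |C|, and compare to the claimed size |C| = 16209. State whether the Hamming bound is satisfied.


V_q(n, t) = 28, q^n = 262144, Hamming bound = 9362, |C| = 16209 > bound (violated).

Step 1: Compute V_q(n, t) = Σ_{j=0}^1 C(n, j) (q−1)^j.
  j = 0: C(9,0)·(3)^0 = 1·1 = 1.
  j = 1: C(9,1)·(3)^1 = 9·3 = 27.
  V_q(n, t) = 1 + 27 = 28.
Step 2: q^n = 4^9 = 262144.
Step 3: Hamming bound ⌊q^n / V_q(n,t)⌋ = ⌊262144/28⌋ = 9362.
Step 4: Compare |C| = 16209 to 9362: violated.
The claimed |C| lies above the Hamming bound, so no 4-ary code of length 9 with d ≥ 3 can have 16209 codewords.


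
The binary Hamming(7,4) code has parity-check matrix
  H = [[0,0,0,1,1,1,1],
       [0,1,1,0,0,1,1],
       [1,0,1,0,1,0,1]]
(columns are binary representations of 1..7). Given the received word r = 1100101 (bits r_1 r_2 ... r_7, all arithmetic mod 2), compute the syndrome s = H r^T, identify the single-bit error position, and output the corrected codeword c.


s = (0, 0, 1)^T, error position = 1, corrected codeword c = 0100101

Compute s = H r^T mod 2 one row at a time:
  s_1 = 0 + 1 + 0 + 1 = 2 ≡ 0 (mod 2).
  s_2 = 1 + 0 + 0 + 1 = 2 ≡ 0 (mod 2).
  s_3 = 1 + 0 + 1 + 1 = 3 ≡ 1 (mod 2).
s = (0, 0, 1)^T — this equals column 1 of H (binary 001), so error is at position 1.
Correct: flip bit 1 of r = 1100101 to get c = 0100101.


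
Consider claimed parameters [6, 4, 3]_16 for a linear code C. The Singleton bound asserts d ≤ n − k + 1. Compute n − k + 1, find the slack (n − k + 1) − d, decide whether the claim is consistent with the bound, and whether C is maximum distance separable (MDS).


Singleton RHS = n − k + 1 = 3, slack = 0, bound satisfied, MDS.

Singleton bound: d ≤ n − k + 1.
Here n = 6, k = 4, so n − k + 1 = 3.
Given d = 3, check d ≤ 3: YES.
Slack = (n − k + 1) − d = 0.
The code is MDS (slack = 0).
Description: the claimed parameters are [6, 4, 3]_16; such a code would be MDS (meets Singleton bound).


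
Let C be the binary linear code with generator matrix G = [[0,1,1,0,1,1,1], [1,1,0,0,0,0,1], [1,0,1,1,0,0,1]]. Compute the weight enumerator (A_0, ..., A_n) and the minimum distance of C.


Weight distribution: A_0 = 1, A_3 = 2, A_4 = 3, A_5 = 2. Minimum distance d = 3.

Enumerate all 2^3 = 8 messages m ∈ F_2^3.
For each, compute codeword c = mG in F_2^7, then tally its weight.
  m = 000 → c = 0000000, weight = 0.
  m = 100 → c = 0110111, weight = 5.
  m = 010 → c = 1100001, weight = 3.
  m = 110 → c = 1010110, weight = 4.
  m = 001 → c = 1011001, weight = 4.
  m = 101 → c = 1101110, weight = 5.
  m = 011 → c = 0111000, weight = 3.
  m = 111 → c = 0001111, weight = 4.
Tally weights:
  weight 0: 1 codewords.
  weight 3: 2 codewords.
  weight 4: 3 codewords.
  weight 5: 2 codewords.
Minimum distance d = smallest w > 0 with A_w > 0 = 3.
Sanity: Σ A_w = 8 = 2^3 = 8 ✓.


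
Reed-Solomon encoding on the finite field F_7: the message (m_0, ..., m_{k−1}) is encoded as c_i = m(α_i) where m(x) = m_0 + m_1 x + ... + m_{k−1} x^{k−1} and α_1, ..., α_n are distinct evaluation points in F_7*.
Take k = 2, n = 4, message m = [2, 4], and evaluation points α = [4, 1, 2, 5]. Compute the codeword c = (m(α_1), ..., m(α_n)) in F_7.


c = [4, 6, 3, 1]

Message polynomial: m(x) = 2 + 4·x (mod 7).
For each evaluation point α_i, compute m(α_i) mod 7:
  α_1 = 4: Horner steps 4 → 4, so m(4) = 4.
  α_2 = 1: Horner steps 4 → 6, so m(1) = 6.
  α_3 = 2: Horner steps 4 → 3, so m(2) = 3.
  α_4 = 5: Horner steps 4 → 1, so m(5) = 1.
Codeword c = [4, 6, 3, 1] ∈ F_7^4.


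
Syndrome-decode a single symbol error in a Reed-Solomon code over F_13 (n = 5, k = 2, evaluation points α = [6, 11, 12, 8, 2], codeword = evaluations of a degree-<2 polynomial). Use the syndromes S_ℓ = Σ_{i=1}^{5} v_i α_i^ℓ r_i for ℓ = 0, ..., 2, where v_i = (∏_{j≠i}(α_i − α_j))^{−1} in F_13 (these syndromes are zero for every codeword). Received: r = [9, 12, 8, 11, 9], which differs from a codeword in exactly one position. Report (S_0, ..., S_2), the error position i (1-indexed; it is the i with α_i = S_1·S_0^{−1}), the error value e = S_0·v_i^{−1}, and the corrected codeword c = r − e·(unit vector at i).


S = (6, 10, 8), error at position 1, error magnitude e = 3, c = [6, 12, 8, 11, 9].

Step 1: column multipliers v_i = (∏_{j≠i}(α_i − α_j))^{−1} mod 13.
  i = 1 (α = 6): (6−11)(6−12)(6−8)(6−2) = (−5)·(−6)·(−2)·4 = −240 ≡ 7, so v_1 = 7^{−1} = 2 (mod 13).
  i = 2 (α = 11): (11−6)(11−12)(11−8)(11−2) = 5·(−1)·3·9 = −135 ≡ 8, so v_2 = 8^{−1} = 5 (mod 13).
  i = 3 (α = 12): (12−6)(12−11)(12−8)(12−2) = 6·1·4·10 = 240 ≡ 6, so v_3 = 6^{−1} = 11 (mod 13).
  i = 4 (α = 8): (8−6)(8−11)(8−12)(8−2) = 2·(−3)·(−4)·6 = 144 ≡ 1, so v_4 = 1^{−1} = 1 (mod 13).
  i = 5 (α = 2): (2−6)(2−11)(2−12)(2−8) = (−4)·(−9)·(−10)·(−6) = 2160 ≡ 2, so v_5 = 2^{−1} = 7 (mod 13).
  v = [2, 5, 11, 1, 7].
Step 2: syndromes of r = [9, 12, 8, 11, 9] (all sums mod 13).
  S_0 = Σ v_i r_i = 2·9 + 5·12 + 11·8 + 1·11 + 7·9 = 240 ≡ 6.
  S_1 = Σ v_i α_i r_i = 2·6·9 + 5·11·12 + 11·12·8 + 1·8·11 + 7·2·9 = 2038 ≡ 10.
  α_i^2 mod 13 = [10, 4, 1, 12, 4].
  S_2 = Σ v_i α_i^2 r_i = 2·10·9 + 5·4·12 + 11·1·8 + 1·12·11 + 7·4·9 = 892 ≡ 8.
  S = (6, 10, 8) ≠ 0, so r is not a codeword (an error is present).
Step 3: locate the error. For a single error e at position i, S_ℓ = v_i·e·α_i^ℓ, so α_err = S_1/S_0.
  S_0^{−1} = 6^{−1} = 11 (mod 13), so α_err = 10·11 = 110 ≡ 6 = α_1. Error position i = 1.
  Consistency check: S_2/S_1 = 8·4 = 32 ≡ 6 = α_err ✓ (single-error assumption holds).
Step 4: error magnitude e = S_0/v_1 = S_0·∏_{j≠1}(α_1 − α_j) = 6·7 = 42 ≡ 3 (mod 13).
Step 5: correct position 1: c_1 = r_1 − e = 9 − 3 ≡ 6 (mod 13). Hence c = [6, 12, 8, 11, 9].
  Check: interpolating c through the α_i gives m(x) = 4 + 9·x (degree < 2) with m(α_i) = c_i for every i, so c is indeed a codeword.


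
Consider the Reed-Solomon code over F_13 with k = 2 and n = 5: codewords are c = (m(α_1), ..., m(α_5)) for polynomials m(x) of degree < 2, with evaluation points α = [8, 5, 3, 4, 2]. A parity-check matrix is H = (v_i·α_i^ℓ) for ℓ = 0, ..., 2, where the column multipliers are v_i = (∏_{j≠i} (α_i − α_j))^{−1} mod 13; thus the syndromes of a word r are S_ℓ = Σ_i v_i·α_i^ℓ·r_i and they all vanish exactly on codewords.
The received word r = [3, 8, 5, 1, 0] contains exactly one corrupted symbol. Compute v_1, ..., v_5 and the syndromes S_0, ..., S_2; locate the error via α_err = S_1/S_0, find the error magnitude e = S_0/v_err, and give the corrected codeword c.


S = (8, 11, 7), error at position 3, error magnitude e = 11, c = [3, 8, 7, 1, 0].

Step 1: column multipliers v_i = (∏_{j≠i}(α_i − α_j))^{−1} mod 13.
  i = 1 (α = 8): (8−5)(8−3)(8−4)(8−2) = 3·5·4·6 = 360 ≡ 9, so v_1 = 9^{−1} = 3 (mod 13).
  i = 2 (α = 5): (5−8)(5−3)(5−4)(5−2) = (−3)·2·1·3 = −18 ≡ 8, so v_2 = 8^{−1} = 5 (mod 13).
  i = 3 (α = 3): (3−8)(3−5)(3−4)(3−2) = (−5)·(−2)·(−1)·1 = −10 ≡ 3, so v_3 = 3^{−1} = 9 (mod 13).
  i = 4 (α = 4): (4−8)(4−5)(4−3)(4−2) = (−4)·(−1)·1·2 = 8 ≡ 8, so v_4 = 8^{−1} = 5 (mod 13).
  i = 5 (α = 2): (2−8)(2−5)(2−3)(2−4) = (−6)·(−3)·(−1)·(−2) = 36 ≡ 10, so v_5 = 10^{−1} = 4 (mod 13).
  v = [3, 5, 9, 5, 4].
Step 2: syndromes of r = [3, 8, 5, 1, 0] (all sums mod 13).
  S_0 = Σ v_i r_i = 3·3 + 5·8 + 9·5 + 5·1 + 4·0 = 99 ≡ 8.
  S_1 = Σ v_i α_i r_i = 3·8·3 + 5·5·8 + 9·3·5 + 5·4·1 + 4·2·0 = 427 ≡ 11.
  α_i^2 mod 13 = [12, 12, 9, 3, 4].
  S_2 = Σ v_i α_i^2 r_i = 3·12·3 + 5·12·8 + 9·9·5 + 5·3·1 + 4·4·0 = 1008 ≡ 7.
  S = (8, 11, 7) ≠ 0, so r is not a codeword (an error is present).
Step 3: locate the error. For a single error e at position i, S_ℓ = v_i·e·α_i^ℓ, so α_err = S_1/S_0.
  S_0^{−1} = 8^{−1} = 5 (mod 13), so α_err = 11·5 = 55 ≡ 3 = α_3. Error position i = 3.
  Consistency check: S_2/S_1 = 7·6 = 42 ≡ 3 = α_err ✓ (single-error assumption holds).
Step 4: error magnitude e = S_0/v_3 = S_0·∏_{j≠3}(α_3 − α_j) = 8·3 = 24 ≡ 11 (mod 13).
Step 5: correct position 3: c_3 = r_3 − e = 5 − 11 ≡ 7 (mod 13). Hence c = [3, 8, 7, 1, 0].
  Check: interpolating c through the α_i gives m(x) = 12 + 7·x (degree < 2) with m(α_i) = c_i for every i, so c is indeed a codeword.


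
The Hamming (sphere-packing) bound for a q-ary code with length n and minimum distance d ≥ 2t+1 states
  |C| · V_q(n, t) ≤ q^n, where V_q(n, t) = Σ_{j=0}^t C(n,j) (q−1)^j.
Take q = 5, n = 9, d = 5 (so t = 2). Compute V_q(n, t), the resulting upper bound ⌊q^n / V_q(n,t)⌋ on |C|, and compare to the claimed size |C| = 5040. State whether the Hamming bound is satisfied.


V_q(n, t) = 613, q^n = 1953125, Hamming bound = 3186, |C| = 5040 > bound (violated).

Step 1: Compute V_q(n, t) = Σ_{j=0}^2 C(n, j) (q−1)^j.
  j = 0: C(9,0)·(4)^0 = 1·1 = 1.
  j = 1: C(9,1)·(4)^1 = 9·4 = 36.
  j = 2: C(9,2)·(4)^2 = 36·16 = 576.
  V_q(n, t) = 1 + 36 + 576 = 613.
Step 2: q^n = 5^9 = 1953125.
Step 3: Hamming bound ⌊q^n / V_q(n,t)⌋ = ⌊1953125/613⌋ = 3186.
Step 4: Compare |C| = 5040 to 3186: violated.
The claimed |C| lies above the Hamming bound, so no 5-ary code of length 9 with d ≥ 5 can have 5040 codewords.


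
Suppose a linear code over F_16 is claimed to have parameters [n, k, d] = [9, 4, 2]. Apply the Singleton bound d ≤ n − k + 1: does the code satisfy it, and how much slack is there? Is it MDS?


Singleton RHS = n − k + 1 = 6, slack = 4, bound satisfied, not MDS.

Singleton bound: d ≤ n − k + 1.
Here n = 9, k = 4, so n − k + 1 = 6.
Given d = 2, check d ≤ 6: YES.
Slack = (n − k + 1) − d = 4.
The code is NOT MDS (slack = 4 > 0).
Description: the claimed parameters are [9, 4, 2]_16; such a code would be non-MDS.
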